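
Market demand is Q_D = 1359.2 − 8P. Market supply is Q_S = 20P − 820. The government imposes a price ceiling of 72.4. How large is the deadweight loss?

1031.43

In inverse form: demand P = 169.9 − 0.125Q, supply P = 41 + 0.05Q.
Competitive equilibrium: 169.9 − 0.125Q = 41 + 0.05Q → Q* = 736.5714, P* = 77.8286.
At the ceiling P = 72.4, quantity supplied = (72.4 − 41)/0.05 = 628.
Willingness to pay at Q' = 628: 169.9 − 0.125·628 = 91.4.
ΔQ = 736.5714 − 628 = 108.5714; wedge = 91.4 − 72.4 = 19.
The triangle = ½ × 108.5714 × 19 = 1031.43.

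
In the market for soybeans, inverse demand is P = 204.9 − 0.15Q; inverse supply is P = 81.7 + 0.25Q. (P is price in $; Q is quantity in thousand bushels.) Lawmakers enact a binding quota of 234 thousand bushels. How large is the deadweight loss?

Competitive equilibrium: 204.9 − 0.15Q = 81.7 + 0.25Q → Q* = 308, P* = 158.7.
At Q = 234: demand price = 204.9 − 0.15·234 = 169.8; supply price = 81.7 + 0.25·234 = 140.2.
ΔQ = 308 − 234 = 74; wedge = 169.8 − 140.2 = 29.6.
Welfare loss = ½ × 74 × 29.6 = $1095.20 thousand.

$1095.20 thousand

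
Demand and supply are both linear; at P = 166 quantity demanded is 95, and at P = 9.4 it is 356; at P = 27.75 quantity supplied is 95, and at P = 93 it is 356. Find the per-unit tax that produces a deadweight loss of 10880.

Demand slope = (9.4 − 166)/(356 − 95) = −0.6, so P = 223 − 0.6Q.
Supply slope = (93 − 27.75)/(356 − 95) = 0.25, so P = 4 + 0.25Q.
Competitive equilibrium: 223 − 0.6Q = 4 + 0.25Q → Q* = 257.6471, P* = 68.4118.
A tax t gives ΔQ = t/0.85 and wedge t, so DWL = t²/1.7.
t²/1.7 = 10880 → t² = 18496 → t = 136.

136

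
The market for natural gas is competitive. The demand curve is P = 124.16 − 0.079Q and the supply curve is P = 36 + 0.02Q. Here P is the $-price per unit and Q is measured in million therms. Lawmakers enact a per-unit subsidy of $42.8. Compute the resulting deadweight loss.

Competitive equilibrium: 124.16 − 0.079Q = 36 + 0.02Q → Q* = 890.5051, P* = 53.8101.
The subsidy lowers effective supply by 42.8: P = 0.02Q − 6.8.
New quantity: 124.16 − 0.079Q = 0.02Q − 6.8 → Q' = 1322.8283.
Overproduction ΔQ = 1322.8283 − 890.5051 = 432.3232; wedge = subsidy = 42.8.
DWL = ½ × 432.3232 × 42.8 = $9251.72 million.

$9251.72 million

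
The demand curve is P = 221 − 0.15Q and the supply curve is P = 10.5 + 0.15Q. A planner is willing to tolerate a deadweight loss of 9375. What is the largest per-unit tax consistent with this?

75

Competitive equilibrium: 221 − 0.15Q = 10.5 + 0.15Q → Q* = 701.6667, P* = 115.75.
A tax t gives ΔQ = t/0.3 and wedge t, so DWL = t²/0.6.
t²/0.6 = 9375 → t² = 5625 → t = 75.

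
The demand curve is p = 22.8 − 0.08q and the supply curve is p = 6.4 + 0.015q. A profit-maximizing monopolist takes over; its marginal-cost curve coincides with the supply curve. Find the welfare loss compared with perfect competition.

295.83

Competitive equilibrium: 22.8 − 0.08q = 6.4 + 0.015q → q* = 172.6316, p* = 8.9895.
Marginal revenue: MR = 22.8 − 0.16q. Set MR = MC: 22.8 − 0.16q = 6.4 + 0.015q → q_m = 93.7143.
Price p_m = 22.8 − 0.08·93.7143 = 15.3029; MC(q_m) = 6.4 + 0.015·93.7143 = 7.8057.
Competitive q* = 172.6316, so Δq = 78.9173; wedge = 15.3029 − 7.8057 = 7.4972.
Welfare loss = ½ × 78.9173 × 7.4972 = 295.83.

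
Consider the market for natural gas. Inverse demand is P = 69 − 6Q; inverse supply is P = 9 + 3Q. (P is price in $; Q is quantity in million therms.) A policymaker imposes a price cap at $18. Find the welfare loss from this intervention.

$60.50 million

Competitive equilibrium: 69 − 6Q = 9 + 3Q → Q* = 6.6667, P* = 29.
At the ceiling P = 18, quantity supplied = (18 − 9)/3 = 3.
Willingness to pay at Q' = 3: 69 − 6·3 = 51.
ΔQ = 6.6667 − 3 = 3.6667; wedge = 51 − 18 = 33.
DWL = ½ × 3.6667 × 33 = $60.50 million.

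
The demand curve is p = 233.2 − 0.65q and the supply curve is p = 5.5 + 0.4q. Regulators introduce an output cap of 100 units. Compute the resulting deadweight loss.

Competitive equilibrium: 233.2 − 0.65q = 5.5 + 0.4q → q* = 216.85714, p* = 92.24286.
At q = 100: demand price = 233.2 − 0.65·100 = 168.2; supply price = 5.5 + 0.4·100 = 45.5.
Δq = 216.85714 − 100 = 116.85714; wedge = 168.2 − 45.5 = 122.7.
The triangle = ½ × 116.85714 × 122.7 = 7169.19.

7169.19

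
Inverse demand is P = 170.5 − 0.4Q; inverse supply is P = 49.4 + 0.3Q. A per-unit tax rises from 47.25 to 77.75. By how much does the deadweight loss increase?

Competitive equilibrium: 170.5 − 0.4Q = 49.4 + 0.3Q → Q* = 173, P* = 101.3.
For a per-unit tax t: ΔQ = t/0.7, so DWL = ½·t·(t/0.7) = t²/1.4.
At t = 47.25: DWL = 1594.688. At t = 77.75: DWL = 4317.902.
Increase = 4317.902 − 1594.688 = 2723.21.

2723.21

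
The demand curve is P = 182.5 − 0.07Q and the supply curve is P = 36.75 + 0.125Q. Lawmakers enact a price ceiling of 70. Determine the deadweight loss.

Competitive equilibrium: 182.5 − 0.07Q = 36.75 + 0.125Q → Q* = 747.4359, P* = 130.1795.
At the ceiling P = 70, quantity supplied = (70 − 36.75)/0.125 = 266.
Willingness to pay at Q' = 266: 182.5 − 0.07·266 = 163.88.
ΔQ = 747.4359 − 266 = 481.4359; wedge = 163.88 − 70 = 93.88.
DWL = ½ × 481.4359 × 93.88 = 22598.60.

22598.60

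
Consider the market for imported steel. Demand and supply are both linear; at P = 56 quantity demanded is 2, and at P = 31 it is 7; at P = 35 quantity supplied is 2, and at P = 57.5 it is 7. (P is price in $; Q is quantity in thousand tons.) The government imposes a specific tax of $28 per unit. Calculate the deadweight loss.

$41.26 thousand

Demand slope = (31 − 56)/(7 − 2) = −5, so P = 66 − 5Q.
Supply slope = (57.5 − 35)/(7 − 2) = 4.5, so P = 26 + 4.5Q.
Competitive equilibrium: 66 − 5Q = 26 + 4.5Q → Q* = 4.2105, P* = 44.9474.
With the tax, the buyer price exceeds the seller price by 28: (66 − 5Q) − (26 + 4.5Q) = 28 → Q' = 1.2632.
ΔQ = 4.2105 − 1.2632 = 2.9473; the wedge equals the tax, 28.
Deadweight loss = ½ × 2.9473 × 28 = $41.26 thousand.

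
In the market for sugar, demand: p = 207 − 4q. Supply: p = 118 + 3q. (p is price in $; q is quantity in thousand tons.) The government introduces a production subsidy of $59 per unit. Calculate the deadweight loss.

Competitive equilibrium: 207 − 4q = 118 + 3q → q* = 12.7143, p* = 156.1429.
The subsidy lowers effective supply by 59: p = 59 + 3q.
New quantity: 207 − 4q = 59 + 3q → q' = 21.1429.
Overproduction Δq = 21.1429 − 12.7143 = 8.4286; wedge = subsidy = 59.
DWL = ½ × 8.4286 × 59 = $248.64 thousand.

$248.64 thousand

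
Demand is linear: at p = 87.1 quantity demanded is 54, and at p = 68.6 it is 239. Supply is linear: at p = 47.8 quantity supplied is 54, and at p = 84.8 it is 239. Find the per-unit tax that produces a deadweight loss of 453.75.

Demand slope = (68.6 − 87.1)/(239 − 54) = −0.1, so p = 92.5 − 0.1q.
Supply slope = (84.8 − 47.8)/(239 − 54) = 0.2, so p = 37 + 0.2q.
Competitive equilibrium: 92.5 − 0.1q = 37 + 0.2q → q* = 185, p* = 74.
A tax t gives Δq = t/0.3 and wedge t, so DWL = t²/0.6.
t²/0.6 = 453.75 → t² = 272.25 → t = 16.5.

16.5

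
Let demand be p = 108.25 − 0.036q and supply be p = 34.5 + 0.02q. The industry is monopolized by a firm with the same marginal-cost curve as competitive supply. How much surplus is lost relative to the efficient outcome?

Competitive equilibrium: 108.25 − 0.036q = 34.5 + 0.02q → q* = 1316.9643, p* = 60.8393.
Marginal revenue: MR = 108.25 − 0.072q. Set MR = MC: 108.25 − 0.072q = 34.5 + 0.02q → q_m = 801.6304.
Price p_m = 108.25 − 0.036·801.6304 = 79.3913; MC(q_m) = 34.5 + 0.02·801.6304 = 50.5326.
Competitive q* = 1316.9643, so Δq = 515.3339; wedge = 79.3913 − 50.5326 = 28.8587.
The triangle = ½ × 515.3339 × 28.8587 = 7435.93.

7435.93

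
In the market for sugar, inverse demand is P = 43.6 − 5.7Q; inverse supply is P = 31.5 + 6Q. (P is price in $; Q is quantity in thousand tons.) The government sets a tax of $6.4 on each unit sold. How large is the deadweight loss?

Competitive equilibrium: 43.6 − 5.7Q = 31.5 + 6Q → Q* = 1.0342, P* = 37.7051.
With the tax, the buyer price exceeds the seller price by 6.4: (43.6 − 5.7Q) − (31.5 + 6Q) = 6.4 → Q' = 0.4872.
ΔQ = 1.0342 − 0.4872 = 0.547; the wedge equals the tax, 6.4.
Welfare loss = ½ × 0.547 × 6.4 = $1.75 thousand.

$1.75 thousand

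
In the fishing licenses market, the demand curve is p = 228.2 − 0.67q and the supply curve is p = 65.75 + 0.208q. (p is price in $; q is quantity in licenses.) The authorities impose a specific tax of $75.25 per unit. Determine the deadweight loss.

$3224.69

Competitive equilibrium: 228.2 − 0.67q = 65.75 + 0.208q → q* = 185.02278, p* = 104.23474.
With the tax, the buyer price exceeds the seller price by 75.25: (228.2 − 0.67q) − (65.75 + 0.208q) = 75.25 → q' = 99.31663.
Δq = 185.02278 − 99.31663 = 85.70615; the wedge equals the tax, 75.25.
The triangle = ½ × 85.70615 × 75.25 = $3224.69.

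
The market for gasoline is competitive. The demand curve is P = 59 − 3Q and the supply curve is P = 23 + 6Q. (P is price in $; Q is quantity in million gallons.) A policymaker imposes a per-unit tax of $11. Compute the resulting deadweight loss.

Competitive equilibrium: 59 − 3Q = 23 + 6Q → Q* = 4, P* = 47.
With the tax, the buyer price exceeds the seller price by 11: (59 − 3Q) − (23 + 6Q) = 11 → Q' = 2.7778.
ΔQ = 4 − 2.7778 = 1.2222; the wedge equals the tax, 11.
The triangle = ½ × 1.2222 × 11 = $6.72 million.

$6.72 million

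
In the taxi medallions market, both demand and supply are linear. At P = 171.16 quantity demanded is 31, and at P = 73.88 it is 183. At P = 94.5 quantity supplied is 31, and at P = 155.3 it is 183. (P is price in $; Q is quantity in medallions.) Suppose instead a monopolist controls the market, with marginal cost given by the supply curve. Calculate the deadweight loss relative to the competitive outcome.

Demand slope = (73.88 − 171.16)/(183 − 31) = −0.64, so P = 191 − 0.64Q.
Supply slope = (155.3 − 94.5)/(183 − 31) = 0.4, so P = 82.1 + 0.4Q.
Competitive equilibrium: 191 − 0.64Q = 82.1 + 0.4Q → Q* = 104.7115, P* = 123.9846.
Marginal revenue: MR = 191 − 1.28Q. Set MR = MC: 191 − 1.28Q = 82.1 + 0.4Q → Q_m = 64.8214.
Price P_m = 191 − 0.64·64.8214 = 149.5143; MC(Q_m) = 82.1 + 0.4·64.8214 = 108.0286.
Competitive Q* = 104.7115, so ΔQ = 39.8901; wedge = 149.5143 − 108.0286 = 41.4857.
Deadweight loss = ½ × 39.8901 × 41.4857 = $827.43.

$827.43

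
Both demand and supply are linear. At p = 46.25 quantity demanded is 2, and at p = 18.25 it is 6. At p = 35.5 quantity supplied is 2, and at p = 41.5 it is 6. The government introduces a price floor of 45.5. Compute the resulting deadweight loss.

Demand slope = (18.25 − 46.25)/(6 − 2) = −7, so p = 60.25 − 7q.
Supply slope = (41.5 − 35.5)/(6 − 2) = 1.5, so p = 32.5 + 1.5q.
Competitive equilibrium: 60.25 − 7q = 32.5 + 1.5q → q* = 3.2647, p* = 37.3971.
At the floor p = 45.5, quantity demanded = (60.25 − 45.5)/7 = 2.1071.
Sellers' marginal cost at q' = 2.1071: 32.5 + 1.5·2.1071 = 35.6607.
Δq = 3.2647 − 2.1071 = 1.1576; wedge = 45.5 − 35.6607 = 9.8393.
Deadweight loss = ½ × 1.1576 × 9.8393 = 5.69.

5.69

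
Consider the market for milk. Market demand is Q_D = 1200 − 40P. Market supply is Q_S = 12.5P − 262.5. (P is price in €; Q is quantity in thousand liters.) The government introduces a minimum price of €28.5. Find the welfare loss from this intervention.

In inverse form: demand P = 30 − 0.025Q, supply P = 21 + 0.08Q.
Competitive equilibrium: 30 − 0.025Q = 21 + 0.08Q → Q* = 85.7143, P* = 27.8571.
At the floor P = 28.5, quantity demanded = (30 − 28.5)/0.025 = 60.
Sellers' marginal cost at Q' = 60: 21 + 0.08·60 = 25.8.
ΔQ = 85.7143 − 60 = 25.7143; wedge = 28.5 − 25.8 = 2.7.
The triangle = ½ × 25.7143 × 2.7 = €34.71 thousand.

€34.71 thousand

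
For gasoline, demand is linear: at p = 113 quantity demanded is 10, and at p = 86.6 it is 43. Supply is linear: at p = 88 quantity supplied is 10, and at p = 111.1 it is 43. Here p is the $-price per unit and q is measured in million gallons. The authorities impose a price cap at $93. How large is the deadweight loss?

$68.03 million

Demand slope = (86.6 − 113)/(43 − 10) = −0.8, so p = 121 − 0.8q.
Supply slope = (111.1 − 88)/(43 − 10) = 0.7, so p = 81 + 0.7q.
Competitive equilibrium: 121 − 0.8q = 81 + 0.7q → q* = 26.6667, p* = 99.6667.
At the ceiling p = 93, quantity supplied = (93 − 81)/0.7 = 17.1429.
Willingness to pay at q' = 17.1429: 121 − 0.8·17.1429 = 107.2857.
Δq = 26.6667 − 17.1429 = 9.5238; wedge = 107.2857 − 93 = 14.2857.
The triangle = ½ × 9.5238 × 14.2857 = $68.03 million.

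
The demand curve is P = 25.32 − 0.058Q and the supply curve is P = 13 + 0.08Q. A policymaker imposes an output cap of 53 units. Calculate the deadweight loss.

90.80

Competitive equilibrium: 25.32 − 0.058Q = 13 + 0.08Q → Q* = 89.2754, P* = 20.142.
At Q = 53: demand price = 25.32 − 0.058·53 = 22.246; supply price = 13 + 0.08·53 = 17.24.
ΔQ = 89.2754 − 53 = 36.2754; wedge = 22.246 − 17.24 = 5.006.
DWL = ½ × 36.2754 × 5.006 = 90.80.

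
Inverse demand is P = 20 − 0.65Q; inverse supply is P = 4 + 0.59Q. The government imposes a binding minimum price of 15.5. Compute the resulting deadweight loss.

Competitive equilibrium: 20 − 0.65Q = 4 + 0.59Q → Q* = 12.9032, P* = 11.6129.
At the floor P = 15.5, quantity demanded = (20 − 15.5)/0.65 = 6.9231.
Sellers' marginal cost at Q' = 6.9231: 4 + 0.59·6.9231 = 8.0846.
ΔQ = 12.9032 − 6.9231 = 5.9801; wedge = 15.5 − 8.0846 = 7.4154.
Deadweight loss = ½ × 5.9801 × 7.4154 = 22.17.

22.17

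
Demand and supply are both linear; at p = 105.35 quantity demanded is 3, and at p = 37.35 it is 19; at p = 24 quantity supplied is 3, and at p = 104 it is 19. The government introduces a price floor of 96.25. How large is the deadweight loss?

204.74

Demand slope = (37.35 − 105.35)/(19 − 3) = −4.25, so p = 118.1 − 4.25q.
Supply slope = (104 − 24)/(19 − 3) = 5, so p = 9 + 5q.
Competitive equilibrium: 118.1 − 4.25q = 9 + 5q → q* = 11.7946, p* = 67.973.
At the floor p = 96.25, quantity demanded = (118.1 − 96.25)/4.25 = 5.1412.
Sellers' marginal cost at q' = 5.1412: 9 + 5·5.1412 = 34.706.
Δq = 11.7946 − 5.1412 = 6.6534; wedge = 96.25 − 34.706 = 61.544.
DWL = ½ × 6.6534 × 61.544 = 204.74.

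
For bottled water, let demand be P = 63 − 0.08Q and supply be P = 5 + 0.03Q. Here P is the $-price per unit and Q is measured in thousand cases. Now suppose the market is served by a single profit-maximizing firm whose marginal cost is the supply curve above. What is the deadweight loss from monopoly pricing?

$2710.85 thousand

Competitive equilibrium: 63 − 0.08Q = 5 + 0.03Q → Q* = 527.2727, P* = 20.8182.
Marginal revenue: MR = 63 − 0.16Q. Set MR = MC: 63 − 0.16Q = 5 + 0.03Q → Q_m = 305.2632.
Price P_m = 63 − 0.08·305.2632 = 38.5789; MC(Q_m) = 5 + 0.03·305.2632 = 14.1579.
Competitive Q* = 527.2727, so ΔQ = 222.0095; wedge = 38.5789 − 14.1579 = 24.421.
DWL = ½ × 222.0095 × 24.421 = $2710.85 thousand.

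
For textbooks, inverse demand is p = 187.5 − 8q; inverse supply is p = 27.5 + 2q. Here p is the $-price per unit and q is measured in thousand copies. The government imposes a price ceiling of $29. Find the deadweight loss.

$1162.81 thousand

Competitive equilibrium: 187.5 − 8q = 27.5 + 2q → q* = 16, p* = 59.5.
At the ceiling p = 29, quantity supplied = (29 − 27.5)/2 = 0.75.
Willingness to pay at q' = 0.75: 187.5 − 8·0.75 = 181.5.
Δq = 16 − 0.75 = 15.25; wedge = 181.5 − 29 = 152.5.
DWL = ½ × 15.25 × 152.5 = $1162.81 thousand.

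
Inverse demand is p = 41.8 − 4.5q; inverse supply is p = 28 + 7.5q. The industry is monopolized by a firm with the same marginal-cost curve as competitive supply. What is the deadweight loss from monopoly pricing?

0.59

Competitive equilibrium: 41.8 − 4.5q = 28 + 7.5q → q* = 1.15, p* = 36.625.
Marginal revenue: MR = 41.8 − 9q. Set MR = MC: 41.8 − 9q = 28 + 7.5q → q_m = 0.8364.
Price p_m = 41.8 − 4.5·0.8364 = 38.0362; MC(q_m) = 28 + 7.5·0.8364 = 34.273.
Competitive q* = 1.15, so Δq = 0.3136; wedge = 38.0362 − 34.273 = 3.7632.
The triangle = ½ × 0.3136 × 3.7632 = 0.59.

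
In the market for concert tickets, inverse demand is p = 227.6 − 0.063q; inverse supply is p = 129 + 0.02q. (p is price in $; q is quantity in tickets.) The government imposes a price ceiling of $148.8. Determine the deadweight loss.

$1626.17

Competitive equilibrium: 227.6 − 0.063q = 129 + 0.02q → q* = 1187.9518, p* = 152.759.
At the ceiling p = 148.8, quantity supplied = (148.8 − 129)/0.02 = 990.
Willingness to pay at q' = 990: 227.6 − 0.063·990 = 165.23.
Δq = 1187.9518 − 990 = 197.9518; wedge = 165.23 − 148.8 = 16.43.
DWL = ½ × 197.9518 × 16.43 = $1626.17.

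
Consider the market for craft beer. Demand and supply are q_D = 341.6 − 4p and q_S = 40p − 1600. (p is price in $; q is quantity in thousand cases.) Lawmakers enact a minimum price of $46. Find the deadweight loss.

In inverse form: demand p = 85.4 − 0.25q, supply p = 40 + 0.025q.
Competitive equilibrium: 85.4 − 0.25q = 40 + 0.025q → q* = 165.0909, p* = 44.1273.
At the floor p = 46, quantity demanded = (85.4 − 46)/0.25 = 157.6.
Sellers' marginal cost at q' = 157.6: 40 + 0.025·157.6 = 43.94.
Δq = 165.0909 − 157.6 = 7.4909; wedge = 46 − 43.94 = 2.06.
DWL = ½ × 7.4909 × 2.06 = $7.72 thousand.

$7.72 thousand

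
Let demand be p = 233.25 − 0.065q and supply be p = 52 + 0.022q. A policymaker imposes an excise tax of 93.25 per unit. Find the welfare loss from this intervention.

49974.50

Competitive equilibrium: 233.25 − 0.065q = 52 + 0.022q → q* = 2083.33333, p* = 97.83333.
With the tax, the buyer price exceeds the seller price by 93.25: (233.25 − 0.065q) − (52 + 0.022q) = 93.25 → q' = 1011.49425.
Δq = 2083.33333 − 1011.49425 = 1071.83908; the wedge equals the tax, 93.25.
The triangle = ½ × 1071.83908 × 93.25 = 49974.50.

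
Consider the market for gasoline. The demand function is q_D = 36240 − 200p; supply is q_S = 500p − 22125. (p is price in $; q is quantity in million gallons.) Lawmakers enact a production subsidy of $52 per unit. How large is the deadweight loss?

$193142.86 million

In inverse form: demand p = 181.2 − 0.005q, supply p = 44.25 + 0.002q.
Competitive equilibrium: 181.2 − 0.005q = 44.25 + 0.002q → q* = 19564.2857, p* = 83.3786.
The subsidy lowers effective supply by 52: p = 0.002q − 7.75.
New quantity: 181.2 − 0.005q = 0.002q − 7.75 → q' = 26992.8571.
Overproduction Δq = 26992.8571 − 19564.2857 = 7428.5714; wedge = subsidy = 52.
The triangle = ½ × 7428.5714 × 52 = $193142.86 million.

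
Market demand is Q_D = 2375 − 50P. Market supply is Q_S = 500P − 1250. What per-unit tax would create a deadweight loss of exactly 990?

6.6

In inverse form: demand P = 47.5 − 0.02Q, supply P = 2.5 + 0.002Q.
Competitive equilibrium: 47.5 − 0.02Q = 2.5 + 0.002Q → Q* = 2045.4545, P* = 6.5909.
A tax t gives ΔQ = t/0.022 and wedge t, so DWL = t²/0.044.
t²/0.044 = 990 → t² = 43.56 → t = 6.6.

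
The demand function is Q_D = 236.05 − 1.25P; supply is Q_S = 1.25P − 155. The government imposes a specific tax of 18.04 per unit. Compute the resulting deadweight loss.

101.70

In inverse form: demand P = 188.84 − 0.8Q, supply P = 124 + 0.8Q.
Competitive equilibrium: 188.84 − 0.8Q = 124 + 0.8Q → Q* = 40.525, P* = 156.42.
With the tax, the buyer price exceeds the seller price by 18.04: (188.84 − 0.8Q) − (124 + 0.8Q) = 18.04 → Q' = 29.25.
ΔQ = 40.525 − 29.25 = 11.275; the wedge equals the tax, 18.04.
Welfare loss = ½ × 11.275 × 18.04 = 101.70.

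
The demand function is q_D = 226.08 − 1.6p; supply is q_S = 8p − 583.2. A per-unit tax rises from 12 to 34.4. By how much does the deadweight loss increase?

In inverse form: demand p = 141.3 − 0.625q, supply p = 72.9 + 0.125q.
Competitive equilibrium: 141.3 − 0.625q = 72.9 + 0.125q → q* = 91.2, p* = 84.3.
For a per-unit tax t: Δq = t/0.75, so DWL = ½·t·(t/0.75) = t²/1.5.
At t = 12: DWL = 96. At t = 34.4: DWL = 788.907.
Increase = 788.907 − 96 = 692.91.

692.91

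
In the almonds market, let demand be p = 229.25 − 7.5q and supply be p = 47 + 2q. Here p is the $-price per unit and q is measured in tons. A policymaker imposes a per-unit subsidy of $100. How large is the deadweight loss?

$526.32

Competitive equilibrium: 229.25 − 7.5q = 47 + 2q → q* = 19.1842, p* = 85.3684.
The subsidy lowers effective supply by 100: p = 2q − 53.
New quantity: 229.25 − 7.5q = 2q − 53 → q' = 29.7105.
Overproduction Δq = 29.7105 − 19.1842 = 10.5263; wedge = subsidy = 100.
The triangle = ½ × 10.5263 × 100 = $526.32.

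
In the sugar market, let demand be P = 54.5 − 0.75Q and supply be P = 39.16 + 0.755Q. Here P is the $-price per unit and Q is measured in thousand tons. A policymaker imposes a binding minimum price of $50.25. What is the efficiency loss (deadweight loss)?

$15.41 thousand

Competitive equilibrium: 54.5 − 0.75Q = 39.16 + 0.755Q → Q* = 10.1927, P* = 46.8555.
At the floor P = 50.25, quantity demanded = (54.5 − 50.25)/0.75 = 5.6667.
Sellers' marginal cost at Q' = 5.6667: 39.16 + 0.755·5.6667 = 43.4384.
ΔQ = 10.1927 − 5.6667 = 4.526; wedge = 50.25 − 43.4384 = 6.8116.
DWL = ½ × 4.526 × 6.8116 = $15.41 thousand.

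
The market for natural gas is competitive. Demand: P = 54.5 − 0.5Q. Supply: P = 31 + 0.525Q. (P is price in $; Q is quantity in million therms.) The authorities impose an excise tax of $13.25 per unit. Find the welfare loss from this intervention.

$85.64 million

Competitive equilibrium: 54.5 − 0.5Q = 31 + 0.525Q → Q* = 22.9268, P* = 43.0366.
With the tax, the buyer price exceeds the seller price by 13.25: (54.5 − 0.5Q) − (31 + 0.525Q) = 13.25 → Q' = 10.
ΔQ = 22.9268 − 10 = 12.9268; the wedge equals the tax, 13.25.
DWL = ½ × 12.9268 × 13.25 = $85.64 million.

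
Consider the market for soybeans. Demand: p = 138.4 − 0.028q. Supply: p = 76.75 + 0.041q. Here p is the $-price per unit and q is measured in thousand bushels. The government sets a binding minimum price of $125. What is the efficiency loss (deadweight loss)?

$5939.09 thousand

Competitive equilibrium: 138.4 − 0.028q = 76.75 + 0.041q → q* = 893.47826, p* = 113.38261.
At the floor p = 125, quantity demanded = (138.4 − 125)/0.028 = 478.57143.
Sellers' marginal cost at q' = 478.57143: 76.75 + 0.041·478.57143 = 96.37143.
Δq = 893.47826 − 478.57143 = 414.90683; wedge = 125 − 96.37143 = 28.62857.
DWL = ½ × 414.90683 × 28.62857 = $5939.09 thousand.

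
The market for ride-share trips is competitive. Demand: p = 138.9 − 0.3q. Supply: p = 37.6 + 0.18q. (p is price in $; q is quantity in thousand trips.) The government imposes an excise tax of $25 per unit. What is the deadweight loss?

Competitive equilibrium: 138.9 − 0.3q = 37.6 + 0.18q → q* = 211.0417, p* = 75.5875.
With the tax, the buyer price exceeds the seller price by 25: (138.9 − 0.3q) − (37.6 + 0.18q) = 25 → q' = 158.9583.
Δq = 211.0417 − 158.9583 = 52.0834; the wedge equals the tax, 25.
Deadweight loss = ½ × 52.0834 × 25 = $651.04 thousand.

$651.04 thousand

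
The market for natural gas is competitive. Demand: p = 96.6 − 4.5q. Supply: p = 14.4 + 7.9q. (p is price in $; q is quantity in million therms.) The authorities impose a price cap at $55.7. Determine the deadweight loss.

Competitive equilibrium: 96.6 − 4.5q = 14.4 + 7.9q → q* = 6.629, p* = 66.7694.
At the ceiling p = 55.7, quantity supplied = (55.7 − 14.4)/7.9 = 5.2278.
Willingness to pay at q' = 5.2278: 96.6 − 4.5·5.2278 = 73.0749.
Δq = 6.629 − 5.2278 = 1.4012; wedge = 73.0749 − 55.7 = 17.3749.
DWL = ½ × 1.4012 × 17.3749 = $12.17 million.

$12.17 million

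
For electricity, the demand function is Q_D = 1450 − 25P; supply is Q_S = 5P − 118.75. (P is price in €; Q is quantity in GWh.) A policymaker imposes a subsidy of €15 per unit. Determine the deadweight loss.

€468.75

In inverse form: demand P = 58 − 0.04Q, supply P = 23.75 + 0.2Q.
Competitive equilibrium: 58 − 0.04Q = 23.75 + 0.2Q → Q* = 142.7083, P* = 52.2917.
The subsidy lowers effective supply by 15: P = 8.75 + 0.2Q.
New quantity: 58 − 0.04Q = 8.75 + 0.2Q → Q' = 205.2083.
Overproduction ΔQ = 205.2083 − 142.7083 = 62.5; wedge = subsidy = 15.
Deadweight loss = ½ × 62.5 × 15 = €468.75.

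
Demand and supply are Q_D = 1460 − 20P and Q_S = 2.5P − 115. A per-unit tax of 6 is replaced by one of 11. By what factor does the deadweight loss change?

3.361

In inverse form: demand P = 73 − 0.05Q, supply P = 46 + 0.4Q.
Competitive equilibrium: 73 − 0.05Q = 46 + 0.4Q → Q* = 60, P* = 70.
For a per-unit tax t: ΔQ = t/0.45, so DWL = ½·t·(t/0.45) = t²/0.9.
At t = 6: DWL = 40. At t = 11: DWL = 134.444.
Ratio = (11/6)² = 3.361.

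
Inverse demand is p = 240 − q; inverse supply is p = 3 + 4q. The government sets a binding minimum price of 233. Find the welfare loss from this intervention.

4080.40

Competitive equilibrium: 240 − q = 3 + 4q → q* = 47.4, p* = 192.6.
At the floor p = 233, quantity demanded = (240 − 233)/1 = 7.
Sellers' marginal cost at q' = 7: 3 + 4·7 = 31.
Δq = 47.4 − 7 = 40.4; wedge = 233 − 31 = 202.
DWL = ½ × 40.4 × 202 = 4080.40.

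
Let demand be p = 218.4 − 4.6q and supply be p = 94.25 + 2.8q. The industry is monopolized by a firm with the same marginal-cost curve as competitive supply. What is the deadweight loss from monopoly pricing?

153.03

Competitive equilibrium: 218.4 − 4.6q = 94.25 + 2.8q → q* = 16.777, p* = 141.2257.
Marginal revenue: MR = 218.4 − 9.2q. Set MR = MC: 218.4 − 9.2q = 94.25 + 2.8q → q_m = 10.3458.
Price p_m = 218.4 − 4.6·10.3458 = 170.8093; MC(q_m) = 94.25 + 2.8·10.3458 = 123.2182.
Competitive q* = 16.777, so Δq = 6.4312; wedge = 170.8093 − 123.2182 = 47.5911.
The triangle = ½ × 6.4312 × 47.5911 = 153.03.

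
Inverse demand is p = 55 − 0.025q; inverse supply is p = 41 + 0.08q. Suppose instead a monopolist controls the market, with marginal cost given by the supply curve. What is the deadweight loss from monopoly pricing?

34.52

Competitive equilibrium: 55 − 0.025q = 41 + 0.08q → q* = 133.3333, p* = 51.6667.
Marginal revenue: MR = 55 − 0.05q. Set MR = MC: 55 − 0.05q = 41 + 0.08q → q_m = 107.6923.
Price p_m = 55 − 0.025·107.6923 = 52.3077; MC(q_m) = 41 + 0.08·107.6923 = 49.6154.
Competitive q* = 133.3333, so Δq = 25.641; wedge = 52.3077 − 49.6154 = 2.6923.
Welfare loss = ½ × 25.641 × 2.6923 = 34.52.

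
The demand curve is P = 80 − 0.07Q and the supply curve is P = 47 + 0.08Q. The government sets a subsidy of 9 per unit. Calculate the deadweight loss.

Competitive equilibrium: 80 − 0.07Q = 47 + 0.08Q → Q* = 220, P* = 64.6.
The subsidy lowers effective supply by 9: P = 38 + 0.08Q.
New quantity: 80 − 0.07Q = 38 + 0.08Q → Q' = 280.
Overproduction ΔQ = 280 − 220 = 60; wedge = subsidy = 9.
DWL = ½ × 60 × 9 = 270.

270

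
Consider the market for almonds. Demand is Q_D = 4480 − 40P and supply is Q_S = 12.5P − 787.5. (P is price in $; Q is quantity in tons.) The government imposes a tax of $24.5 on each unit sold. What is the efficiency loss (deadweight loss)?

In inverse form: demand P = 112 − 0.025Q, supply P = 63 + 0.08Q.
Competitive equilibrium: 112 − 0.025Q = 63 + 0.08Q → Q* = 466.6667, P* = 100.3333.
With the tax, the buyer price exceeds the seller price by 24.5: (112 − 0.025Q) − (63 + 0.08Q) = 24.5 → Q' = 233.3333.
ΔQ = 466.6667 − 233.3333 = 233.3334; the wedge equals the tax, 24.5.
Welfare loss = ½ × 233.3334 × 24.5 = $2858.33.

$2858.33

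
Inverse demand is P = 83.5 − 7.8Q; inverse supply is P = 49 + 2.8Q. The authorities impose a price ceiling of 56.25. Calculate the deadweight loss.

Competitive equilibrium: 83.5 − 7.8Q = 49 + 2.8Q → Q* = 3.2547, P* = 58.1132.
At the ceiling P = 56.25, quantity supplied = (56.25 − 49)/2.8 = 2.5893.
Willingness to pay at Q' = 2.5893: 83.5 − 7.8·2.5893 = 63.3035.
ΔQ = 3.2547 − 2.5893 = 0.6654; wedge = 63.3035 − 56.25 = 7.0535.
Deadweight loss = ½ × 0.6654 × 7.0535 = 2.35.

2.35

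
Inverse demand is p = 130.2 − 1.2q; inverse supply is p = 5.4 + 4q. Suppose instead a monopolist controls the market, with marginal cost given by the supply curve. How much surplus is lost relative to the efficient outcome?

Competitive equilibrium: 130.2 − 1.2q = 5.4 + 4q → q* = 24, p* = 101.4.
Marginal revenue: MR = 130.2 − 2.4q. Set MR = MC: 130.2 − 2.4q = 5.4 + 4q → q_m = 19.5.
Price p_m = 130.2 − 1.2·19.5 = 106.8; MC(q_m) = 5.4 + 4·19.5 = 83.4.
Competitive q* = 24, so Δq = 4.5; wedge = 106.8 − 83.4 = 23.4.
DWL = ½ × 4.5 × 23.4 = 52.65.

52.65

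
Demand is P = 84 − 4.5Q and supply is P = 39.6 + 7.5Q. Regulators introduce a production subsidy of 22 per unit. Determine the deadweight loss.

Competitive equilibrium: 84 − 4.5Q = 39.6 + 7.5Q → Q* = 3.7, P* = 67.35.
The subsidy lowers effective supply by 22: P = 17.6 + 7.5Q.
New quantity: 84 − 4.5Q = 17.6 + 7.5Q → Q' = 5.5333.
Overproduction ΔQ = 5.5333 − 3.7 = 1.8333; wedge = subsidy = 22.
Deadweight loss = ½ × 1.8333 × 22 = 20.17.

20.17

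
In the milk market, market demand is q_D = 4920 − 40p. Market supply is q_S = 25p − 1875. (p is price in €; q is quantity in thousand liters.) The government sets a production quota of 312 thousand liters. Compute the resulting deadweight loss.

€5910.76 thousand

In inverse form: demand p = 123 − 0.025q, supply p = 75 + 0.04q.
Competitive equilibrium: 123 − 0.025q = 75 + 0.04q → q* = 738.4615, p* = 104.5385.
At q = 312: demand price = 123 − 0.025·312 = 115.2; supply price = 75 + 0.04·312 = 87.48.
Δq = 738.4615 − 312 = 426.4615; wedge = 115.2 − 87.48 = 27.72.
The triangle = ½ × 426.4615 × 27.72 = €5910.76 thousand.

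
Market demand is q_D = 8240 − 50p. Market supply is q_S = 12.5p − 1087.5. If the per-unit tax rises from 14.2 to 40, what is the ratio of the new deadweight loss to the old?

In inverse form: demand p = 164.8 − 0.02q, supply p = 87 + 0.08q.
Competitive equilibrium: 164.8 − 0.02q = 87 + 0.08q → q* = 778, p* = 149.24.
For a per-unit tax t: Δq = t/0.1, so DWL = ½·t·(t/0.1) = t²/0.2.
At t = 14.2: DWL = 1008.2. At t = 40: DWL = 8000.
Ratio = (40/14.2)² = 7.935.

7.935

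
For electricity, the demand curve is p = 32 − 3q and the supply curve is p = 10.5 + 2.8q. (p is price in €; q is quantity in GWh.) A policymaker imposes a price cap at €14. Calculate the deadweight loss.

€17.51

Competitive equilibrium: 32 − 3q = 10.5 + 2.8q → q* = 3.7069, p* = 20.8793.
At the ceiling p = 14, quantity supplied = (14 − 10.5)/2.8 = 1.25.
Willingness to pay at q' = 1.25: 32 − 3·1.25 = 28.25.
Δq = 3.7069 − 1.25 = 2.4569; wedge = 28.25 − 14 = 14.25.
Deadweight loss = ½ × 2.4569 × 14.25 = €17.51.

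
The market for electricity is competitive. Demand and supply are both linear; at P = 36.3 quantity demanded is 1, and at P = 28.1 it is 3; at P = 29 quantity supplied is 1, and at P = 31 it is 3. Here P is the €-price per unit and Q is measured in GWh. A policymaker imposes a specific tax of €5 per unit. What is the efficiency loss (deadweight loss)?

€2.45

Demand slope = (28.1 − 36.3)/(3 − 1) = −4.1, so P = 40.4 − 4.1Q.
Supply slope = (31 − 29)/(3 − 1) = 1, so P = 28 + Q.
Competitive equilibrium: 40.4 − 4.1Q = 28 + Q → Q* = 2.4314, P* = 30.4314.
With the tax, the buyer price exceeds the seller price by 5: (40.4 − 4.1Q) − (28 + Q) = 5 → Q' = 1.451.
ΔQ = 2.4314 − 1.451 = 0.9804; the wedge equals the tax, 5.
The triangle = ½ × 0.9804 × 5 = €2.45.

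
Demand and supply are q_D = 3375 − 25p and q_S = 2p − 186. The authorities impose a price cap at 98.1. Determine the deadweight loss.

In inverse form: demand p = 135 − 0.04q, supply p = 93 + 0.5q.
Competitive equilibrium: 135 − 0.04q = 93 + 0.5q → q* = 77.7778, p* = 131.8889.
At the ceiling p = 98.1, quantity supplied = (98.1 − 93)/0.5 = 10.2.
Willingness to pay at q' = 10.2: 135 − 0.04·10.2 = 134.592.
Δq = 77.7778 − 10.2 = 67.5778; wedge = 134.592 − 98.1 = 36.492.
DWL = ½ × 67.5778 × 36.492 = 1233.02.

1233.02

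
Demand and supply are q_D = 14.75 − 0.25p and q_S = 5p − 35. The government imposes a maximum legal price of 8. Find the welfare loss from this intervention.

In inverse form: demand p = 59 − 4q, supply p = 7 + 0.2q.
Competitive equilibrium: 59 − 4q = 7 + 0.2q → q* = 12.38095, p* = 9.47619.
At the ceiling p = 8, quantity supplied = (8 − 7)/0.2 = 5.
Willingness to pay at q' = 5: 59 − 4·5 = 39.
Δq = 12.38095 − 5 = 7.38095; wedge = 39 − 8 = 31.
The triangle = ½ × 7.38095 × 31 = 114.40.

114.40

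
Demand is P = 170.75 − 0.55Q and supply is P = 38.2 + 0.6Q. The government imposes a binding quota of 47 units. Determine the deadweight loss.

2679.24

Competitive equilibrium: 170.75 − 0.55Q = 38.2 + 0.6Q → Q* = 115.2609, P* = 107.3565.
At Q = 47: demand price = 170.75 − 0.55·47 = 144.9; supply price = 38.2 + 0.6·47 = 66.4.
ΔQ = 115.2609 − 47 = 68.2609; wedge = 144.9 − 66.4 = 78.5.
The triangle = ½ × 68.2609 × 78.5 = 2679.24.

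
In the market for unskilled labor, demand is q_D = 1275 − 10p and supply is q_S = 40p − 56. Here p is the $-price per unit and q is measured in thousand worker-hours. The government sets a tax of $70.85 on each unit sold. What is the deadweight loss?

$20078.89 thousand

In inverse form: demand p = 127.5 − 0.1q, supply p = 1.4 + 0.025q.
Competitive equilibrium: 127.5 − 0.1q = 1.4 + 0.025q → q* = 1008.8, p* = 26.62.
With the tax, the buyer price exceeds the seller price by 70.85: (127.5 − 0.1q) − (1.4 + 0.025q) = 70.85 → q' = 442.
Δq = 1008.8 − 442 = 566.8; the wedge equals the tax, 70.85.
Deadweight loss = ½ × 566.8 × 70.85 = $20078.89 thousand.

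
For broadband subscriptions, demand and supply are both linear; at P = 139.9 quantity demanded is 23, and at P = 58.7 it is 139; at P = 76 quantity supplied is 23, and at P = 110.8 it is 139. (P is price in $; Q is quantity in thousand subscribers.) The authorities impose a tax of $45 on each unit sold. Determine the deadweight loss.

$1012.50 thousand

Demand slope = (58.7 − 139.9)/(139 − 23) = −0.7, so P = 156 − 0.7Q.
Supply slope = (110.8 − 76)/(139 − 23) = 0.3, so P = 69.1 + 0.3Q.
Competitive equilibrium: 156 − 0.7Q = 69.1 + 0.3Q → Q* = 86.9, P* = 95.17.
With the tax, the buyer price exceeds the seller price by 45: (156 − 0.7Q) − (69.1 + 0.3Q) = 45 → Q' = 41.9.
ΔQ = 86.9 − 41.9 = 45; the wedge equals the tax, 45.
DWL = ½ × 45 × 45 = $1012.50 thousand.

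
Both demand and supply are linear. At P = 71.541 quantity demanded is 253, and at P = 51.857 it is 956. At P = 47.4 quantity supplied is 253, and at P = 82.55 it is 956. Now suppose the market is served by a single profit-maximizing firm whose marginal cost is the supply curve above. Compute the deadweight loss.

Demand slope = (51.857 − 71.541)/(956 − 253) = −0.028, so P = 78.625 − 0.028Q.
Supply slope = (82.55 − 47.4)/(956 − 253) = 0.05, so P = 34.75 + 0.05Q.
Competitive equilibrium: 78.625 − 0.028Q = 34.75 + 0.05Q → Q* = 562.5, P* = 62.875.
Marginal revenue: MR = 78.625 − 0.056Q. Set MR = MC: 78.625 − 0.056Q = 34.75 + 0.05Q → Q_m = 413.9151.
Price P_m = 78.625 − 0.028·413.9151 = 67.0354; MC(Q_m) = 34.75 + 0.05·413.9151 = 55.4458.
Competitive Q* = 562.5, so ΔQ = 148.5849; wedge = 67.0354 − 55.4458 = 11.5896.
Welfare loss = ½ × 148.5849 × 11.5896 = 861.02.

861.02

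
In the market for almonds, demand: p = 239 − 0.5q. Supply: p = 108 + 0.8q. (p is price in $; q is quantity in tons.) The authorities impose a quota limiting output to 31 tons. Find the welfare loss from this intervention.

Competitive equilibrium: 239 − 0.5q = 108 + 0.8q → q* = 100.7692, p* = 188.6154.
At q = 31: demand price = 239 − 0.5·31 = 223.5; supply price = 108 + 0.8·31 = 132.8.
Δq = 100.7692 − 31 = 69.7692; wedge = 223.5 − 132.8 = 90.7.
DWL = ½ × 69.7692 × 90.7 = $3164.03.

$3164.03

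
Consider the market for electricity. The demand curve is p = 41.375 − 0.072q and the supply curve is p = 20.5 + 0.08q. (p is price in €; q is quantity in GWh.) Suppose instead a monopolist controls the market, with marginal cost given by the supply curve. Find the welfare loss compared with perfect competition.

€148.10

Competitive equilibrium: 41.375 − 0.072q = 20.5 + 0.08q → q* = 137.3355, p* = 31.4868.
Marginal revenue: MR = 41.375 − 0.144q. Set MR = MC: 41.375 − 0.144q = 20.5 + 0.08q → q_m = 93.192.
Price p_m = 41.375 − 0.072·93.192 = 34.6652; MC(q_m) = 20.5 + 0.08·93.192 = 27.9554.
Competitive q* = 137.3355, so Δq = 44.1435; wedge = 34.6652 − 27.9554 = 6.7098.
DWL = ½ × 44.1435 × 6.7098 = €148.10.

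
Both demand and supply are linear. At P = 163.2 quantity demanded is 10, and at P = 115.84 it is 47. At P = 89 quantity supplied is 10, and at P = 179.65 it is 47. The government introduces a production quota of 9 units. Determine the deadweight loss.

Demand slope = (115.84 − 163.2)/(47 − 10) = −1.28, so P = 176 − 1.28Q.
Supply slope = (179.65 − 89)/(47 − 10) = 2.45, so P = 64.5 + 2.45Q.
Competitive equilibrium: 176 − 1.28Q = 64.5 + 2.45Q → Q* = 29.8928, P* = 137.7373.
At Q = 9: demand price = 176 − 1.28·9 = 164.48; supply price = 64.5 + 2.45·9 = 86.55.
ΔQ = 29.8928 − 9 = 20.8928; wedge = 164.48 − 86.55 = 77.93.
Deadweight loss = ½ × 20.8928 × 77.93 = 814.09.

814.09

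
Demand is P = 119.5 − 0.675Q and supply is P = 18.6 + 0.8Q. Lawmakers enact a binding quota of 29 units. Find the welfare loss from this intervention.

Competitive equilibrium: 119.5 − 0.675Q = 18.6 + 0.8Q → Q* = 68.4068, P* = 73.3254.
At Q = 29: demand price = 119.5 − 0.675·29 = 99.925; supply price = 18.6 + 0.8·29 = 41.8.
ΔQ = 68.4068 − 29 = 39.4068; wedge = 99.925 − 41.8 = 58.125.
DWL = ½ × 39.4068 × 58.125 = 1145.26.

1145.26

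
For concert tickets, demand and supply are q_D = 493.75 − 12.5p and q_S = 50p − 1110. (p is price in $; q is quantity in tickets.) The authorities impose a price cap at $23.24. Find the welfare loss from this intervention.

In inverse form: demand p = 39.5 − 0.08q, supply p = 22.2 + 0.02q.
Competitive equilibrium: 39.5 − 0.08q = 22.2 + 0.02q → q* = 173, p* = 25.66.
At the ceiling p = 23.24, quantity supplied = (23.24 − 22.2)/0.02 = 52.
Willingness to pay at q' = 52: 39.5 − 0.08·52 = 35.34.
Δq = 173 − 52 = 121; wedge = 35.34 − 23.24 = 12.1.
Deadweight loss = ½ × 121 × 12.1 = $732.05.

$732.05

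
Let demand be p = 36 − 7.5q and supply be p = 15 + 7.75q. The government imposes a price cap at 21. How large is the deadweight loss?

2.77

Competitive equilibrium: 36 − 7.5q = 15 + 7.75q → q* = 1.377, p* = 25.6721.
At the ceiling p = 21, quantity supplied = (21 − 15)/7.75 = 0.7742.
Willingness to pay at q' = 0.7742: 36 − 7.5·0.7742 = 30.1935.
Δq = 1.377 − 0.7742 = 0.6028; wedge = 30.1935 − 21 = 9.1935.
DWL = ½ × 0.6028 × 9.1935 = 2.77.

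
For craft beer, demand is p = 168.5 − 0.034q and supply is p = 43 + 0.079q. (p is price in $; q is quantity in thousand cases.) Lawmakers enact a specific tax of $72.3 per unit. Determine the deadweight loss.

$23129.60 thousand

Competitive equilibrium: 168.5 − 0.034q = 43 + 0.079q → q* = 1110.6195, p* = 130.7389.
With the tax, the buyer price exceeds the seller price by 72.3: (168.5 − 0.034q) − (43 + 0.079q) = 72.3 → q' = 470.7965.
Δq = 1110.6195 − 470.7965 = 639.823; the wedge equals the tax, 72.3.
The triangle = ½ × 639.823 × 72.3 = $23129.60 thousand.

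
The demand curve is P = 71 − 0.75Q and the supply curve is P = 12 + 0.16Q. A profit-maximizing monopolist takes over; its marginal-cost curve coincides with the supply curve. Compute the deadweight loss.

390.43

Competitive equilibrium: 71 − 0.75Q = 12 + 0.16Q → Q* = 64.8352, P* = 22.3736.
Marginal revenue: MR = 71 − 1.5Q. Set MR = MC: 71 − 1.5Q = 12 + 0.16Q → Q_m = 35.5422.
Price P_m = 71 − 0.75·35.5422 = 44.3434; MC(Q_m) = 12 + 0.16·35.5422 = 17.6868.
Competitive Q* = 64.8352, so ΔQ = 29.293; wedge = 44.3434 − 17.6868 = 26.6566.
Welfare loss = ½ × 29.293 × 26.6566 = 390.43.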